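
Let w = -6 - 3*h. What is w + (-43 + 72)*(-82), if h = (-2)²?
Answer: -2396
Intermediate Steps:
h = 4
w = -18 (w = -6 - 3*4 = -6 - 12 = -18)
w + (-43 + 72)*(-82) = -18 + (-43 + 72)*(-82) = -18 + 29*(-82) = -18 - 2378 = -2396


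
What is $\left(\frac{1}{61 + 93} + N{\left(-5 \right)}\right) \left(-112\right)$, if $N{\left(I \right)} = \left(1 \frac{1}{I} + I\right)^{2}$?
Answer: $- \frac{833032}{275} \approx -3029.2$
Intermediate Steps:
$N{\left(I \right)} = \left(I + \frac{1}{I}\right)^{2}$ ($N{\left(I \right)} = \left(\frac{1}{I} + I\right)^{2} = \left(I + \frac{1}{I}\right)^{2}$)
$\left(\frac{1}{61 + 93} + N{\left(-5 \right)}\right) \left(-112\right) = \left(\frac{1}{61 + 93} + \frac{\left(1 + \left(-5\right)^{2}\right)^{2}}{25}\right) \left(-112\right) = \left(\frac{1}{154} + \frac{\left(1 + 25\right)^{2}}{25}\right) \left(-112\right) = \left(\frac{1}{154} + \frac{26^{2}}{25}\right) \left(-112\right) = \left(\frac{1}{154} + \frac{1}{25} \cdot 676\right) \left(-112\right) = \left(\frac{1}{154} + \frac{676}{25}\right) \left(-112\right) = \frac{104129}{3850} \left(-112\right) = - \frac{833032}{275}$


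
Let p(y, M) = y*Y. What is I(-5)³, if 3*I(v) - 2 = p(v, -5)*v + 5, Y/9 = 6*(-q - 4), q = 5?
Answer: -1790515088207/27 ≈ -6.6315e+10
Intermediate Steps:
Y = -486 (Y = 9*(6*(-1*5 - 4)) = 9*(6*(-5 - 4)) = 9*(6*(-9)) = 9*(-54) = -486)
p(y, M) = -486*y (p(y, M) = y*(-486) = -486*y)
I(v) = 7/3 - 162*v² (I(v) = ⅔ + ((-486*v)*v + 5)/3 = ⅔ + (-486*v² + 5)/3 = ⅔ + (5 - 486*v²)/3 = ⅔ + (5/3 - 162*v²) = 7/3 - 162*v²)
I(-5)³ = (7/3 - 162*(-5)²)³ = (7/3 - 162*25)³ = (7/3 - 4050)³ = (-12143/3)³ = -1790515088207/27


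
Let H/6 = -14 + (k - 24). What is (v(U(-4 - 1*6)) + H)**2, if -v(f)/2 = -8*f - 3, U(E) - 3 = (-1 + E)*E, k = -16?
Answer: 2220100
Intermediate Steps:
U(E) = 3 + E*(-1 + E) (U(E) = 3 + (-1 + E)*E = 3 + E*(-1 + E))
v(f) = 6 + 16*f (v(f) = -2*(-8*f - 3) = -2*(-3 - 8*f) = 6 + 16*f)
H = -324 (H = 6*(-14 + (-16 - 24)) = 6*(-14 - 40) = 6*(-54) = -324)
(v(U(-4 - 1*6)) + H)**2 = ((6 + 16*(3 + (-4 - 1*6)**2 - (-4 - 1*6))) - 324)**2 = ((6 + 16*(3 + (-4 - 6)**2 - (-4 - 6))) - 324)**2 = ((6 + 16*(3 + (-10)**2 - 1*(-10))) - 324)**2 = ((6 + 16*(3 + 100 + 10)) - 324)**2 = ((6 + 16*113) - 324)**2 = ((6 + 1808) - 324)**2 = (1814 - 324)**2 = 1490**2 = 2220100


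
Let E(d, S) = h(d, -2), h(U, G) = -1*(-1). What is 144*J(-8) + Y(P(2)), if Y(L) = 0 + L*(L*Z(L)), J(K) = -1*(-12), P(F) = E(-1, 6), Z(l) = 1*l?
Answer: 1729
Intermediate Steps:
h(U, G) = 1
E(d, S) = 1
Z(l) = l
P(F) = 1
J(K) = 12
Y(L) = L³ (Y(L) = 0 + L*(L*L) = 0 + L*L² = 0 + L³ = L³)
144*J(-8) + Y(P(2)) = 144*12 + 1³ = 1728 + 1 = 1729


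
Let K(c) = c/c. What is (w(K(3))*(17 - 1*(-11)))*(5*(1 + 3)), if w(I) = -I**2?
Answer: -560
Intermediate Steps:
K(c) = 1
(w(K(3))*(17 - 1*(-11)))*(5*(1 + 3)) = ((-1*1**2)*(17 - 1*(-11)))*(5*(1 + 3)) = ((-1*1)*(17 + 11))*(5*4) = -1*28*20 = -28*20 = -560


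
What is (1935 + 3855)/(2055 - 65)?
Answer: 579/199 ≈ 2.9095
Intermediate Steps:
(1935 + 3855)/(2055 - 65) = 5790/1990 = 5790*(1/1990) = 579/199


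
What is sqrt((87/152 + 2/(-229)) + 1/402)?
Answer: sqrt(6927883430946)/3498204 ≈ 0.75241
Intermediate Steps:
sqrt((87/152 + 2/(-229)) + 1/402) = sqrt((87*(1/152) + 2*(-1/229)) + 1/402) = sqrt((87/152 - 2/229) + 1/402) = sqrt(19619/34808 + 1/402) = sqrt(3960823/6996408) = sqrt(6927883430946)/3498204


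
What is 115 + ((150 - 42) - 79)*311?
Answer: 9134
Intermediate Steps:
115 + ((150 - 42) - 79)*311 = 115 + (108 - 79)*311 = 115 + 29*311 = 115 + 9019 = 9134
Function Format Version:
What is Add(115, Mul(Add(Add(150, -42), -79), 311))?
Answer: 9134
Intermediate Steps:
Add(115, Mul(Add(Add(150, -42), -79), 311)) = Add(115, Mul(Add(108, -79), 311)) = Add(115, Mul(29, 311)) = Add(115, 9019) = 9134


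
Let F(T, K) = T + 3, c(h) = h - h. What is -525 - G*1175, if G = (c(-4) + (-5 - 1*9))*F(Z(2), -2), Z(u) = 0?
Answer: 48825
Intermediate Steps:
c(h) = 0
F(T, K) = 3 + T
G = -42 (G = (0 + (-5 - 1*9))*(3 + 0) = (0 + (-5 - 9))*3 = (0 - 14)*3 = -14*3 = -42)
-525 - G*1175 = -525 - 1*(-42)*1175 = -525 + 42*1175 = -525 + 49350 = 48825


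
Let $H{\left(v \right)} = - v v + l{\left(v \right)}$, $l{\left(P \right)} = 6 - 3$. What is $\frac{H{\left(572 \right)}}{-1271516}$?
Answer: $\frac{327181}{1271516} \approx 0.25732$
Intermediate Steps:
$l{\left(P \right)} = 3$
$H{\left(v \right)} = 3 - v^{2}$ ($H{\left(v \right)} = - v v + 3 = - v^{2} + 3 = 3 - v^{2}$)
$\frac{H{\left(572 \right)}}{-1271516} = \frac{3 - 572^{2}}{-1271516} = \left(3 - 327184\right) \left(- \frac{1}{1271516}\right) = \left(-327181\right) \left(- \frac{1}{1271516}\right) = \frac{327181}{1271516}$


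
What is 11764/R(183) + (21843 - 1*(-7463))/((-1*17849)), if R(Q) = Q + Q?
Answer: 99624820/3266367 ≈ 30.500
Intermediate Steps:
R(Q) = 2*Q
11764/R(183) + (21843 - 1*(-7463))/((-1*17849)) = 11764/((2*183)) + (21843 - 1*(-7463))/((-1*17849)) = 11764/366 + (21843 + 7463)/(-17849) = 11764*(1/366) + 29306*(-1/17849) = 5882/183 - 29306/17849 = 99624820/3266367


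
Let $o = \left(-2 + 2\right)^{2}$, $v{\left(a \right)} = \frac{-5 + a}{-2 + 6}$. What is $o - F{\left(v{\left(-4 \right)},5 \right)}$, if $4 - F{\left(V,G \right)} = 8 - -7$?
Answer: $11$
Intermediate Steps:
$v{\left(a \right)} = - \frac{5}{4} + \frac{a}{4}$ ($v{\left(a \right)} = \frac{-5 + a}{4} = \left(-5 + a\right) \frac{1}{4} = - \frac{5}{4} + \frac{a}{4}$)
$F{\left(V,G \right)} = -11$ ($F{\left(V,G \right)} = 4 - \left(8 - -7\right) = 4 - \left(8 + 7\right) = 4 - 15 = -11$)
$o = 0$ ($o = 0^{2} = 0$)
$o - F{\left(v{\left(-4 \right)},5 \right)} = 0 - -11 = 0 + 11 = 11$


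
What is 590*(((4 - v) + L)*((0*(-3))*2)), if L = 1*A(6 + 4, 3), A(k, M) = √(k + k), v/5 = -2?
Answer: 0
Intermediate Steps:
v = -10 (v = 5*(-2) = -10)
A(k, M) = √2*√k (A(k, M) = √(2*k) = √2*√k)
L = 2*√5 (L = 1*(√2*√(6 + 4)) = 1*(√2*√10) = 1*(2*√5) = 2*√5 ≈ 4.4721)
590*(((4 - v) + L)*((0*(-3))*2)) = 590*(((4 - 1*(-10)) + 2*√5)*((0*(-3))*2)) = 590*(((4 + 10) + 2*√5)*(0*2)) = 590*((14 + 2*√5)*0) = 590*0 = 0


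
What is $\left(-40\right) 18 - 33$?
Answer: $-753$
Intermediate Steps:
$\left(-40\right) 18 - 33 = -720 - 33 = -753$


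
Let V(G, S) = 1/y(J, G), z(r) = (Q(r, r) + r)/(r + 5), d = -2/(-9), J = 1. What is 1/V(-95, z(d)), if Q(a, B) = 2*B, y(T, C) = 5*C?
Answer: -475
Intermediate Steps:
d = 2/9 (d = -2*(-⅑) = 2/9 ≈ 0.22222)
z(r) = 3*r/(5 + r) (z(r) = (2*r + r)/(r + 5) = (3*r)/(5 + r) = 3*r/(5 + r))
V(G, S) = 1/(5*G)
1/V(-95, z(d)) = 1/((⅕)/(-95)) = 1/((⅕)*(-1/95)) = 1/(-1/475) = -475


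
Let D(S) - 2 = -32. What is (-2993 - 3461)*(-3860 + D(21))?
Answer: 25106060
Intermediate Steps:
D(S) = -30 (D(S) = 2 - 32 = -30)
(-2993 - 3461)*(-3860 + D(21)) = (-2993 - 3461)*(-3860 - 30) = -6454*(-3890) = 25106060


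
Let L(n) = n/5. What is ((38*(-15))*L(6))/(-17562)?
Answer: 114/2927 ≈ 0.038948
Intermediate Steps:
L(n) = n/5 (L(n) = n*(⅕) = n/5)
((38*(-15))*L(6))/(-17562) = ((38*(-15))*((⅕)*6))/(-17562) = -570*6/5*(-1/17562) = -684*(-1/17562) = 114/2927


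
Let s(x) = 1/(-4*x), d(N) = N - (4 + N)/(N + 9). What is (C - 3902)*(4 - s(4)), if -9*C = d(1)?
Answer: -4565405/288 ≈ -15852.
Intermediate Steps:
d(N) = N - (4 + N)/(9 + N)
C = -1/18 (C = -(-4 + 1² + 8*1)/(9*(9 + 1)) = -(-4 + 1 + 8)/(9*10) = -5/90 = -⅑*½ = -1/18 ≈ -0.055556)
s(x) = -1/(4*x)
(C - 3902)*(4 - s(4)) = (-1/18 - 3902)*(4 - (-1)/(4*4)) = -70237*(4 - (-1)/(4*4))/18 = -70237*(4 - 1*(-1/16))/18 = -70237*(4 + 1/16)/18 = -70237/18*65/16 = -4565405/288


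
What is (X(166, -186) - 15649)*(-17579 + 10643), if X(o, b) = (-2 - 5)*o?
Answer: 116601096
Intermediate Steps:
X(o, b) = -7*o
(X(166, -186) - 15649)*(-17579 + 10643) = (-7*166 - 15649)*(-17579 + 10643) = (-1162 - 15649)*(-6936) = -16811*(-6936) = 116601096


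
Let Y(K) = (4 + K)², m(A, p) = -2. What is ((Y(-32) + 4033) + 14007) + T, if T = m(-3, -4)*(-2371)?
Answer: 23566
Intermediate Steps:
T = 4742 (T = -2*(-2371) = 4742)
((Y(-32) + 4033) + 14007) + T = (((4 - 32)² + 4033) + 14007) + 4742 = (((-28)² + 4033) + 14007) + 4742 = ((784 + 4033) + 14007) + 4742 = (4817 + 14007) + 4742 = 18824 + 4742 = 23566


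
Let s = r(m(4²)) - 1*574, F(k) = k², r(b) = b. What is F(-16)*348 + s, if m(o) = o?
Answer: 88530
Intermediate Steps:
s = -558 (s = 4² - 1*574 = 16 - 574 = -558)
F(-16)*348 + s = (-16)²*348 - 558 = 256*348 - 558 = 89088 - 558 = 88530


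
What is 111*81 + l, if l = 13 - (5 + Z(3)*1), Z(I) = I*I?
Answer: 8990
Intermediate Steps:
Z(I) = I**2
l = -1 (l = 13 - (5 + 3**2*1) = 13 - (5 + 9*1) = 13 - (5 + 9) = 13 - 1*14 = 13 - 14 = -1)
111*81 + l = 111*81 - 1 = 8991 - 1 = 8990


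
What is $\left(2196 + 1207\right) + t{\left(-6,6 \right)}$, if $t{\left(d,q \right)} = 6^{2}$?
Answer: $3439$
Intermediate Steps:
$t{\left(d,q \right)} = 36$
$\left(2196 + 1207\right) + t{\left(-6,6 \right)} = \left(2196 + 1207\right) + 36 = 3403 + 36 = 3439$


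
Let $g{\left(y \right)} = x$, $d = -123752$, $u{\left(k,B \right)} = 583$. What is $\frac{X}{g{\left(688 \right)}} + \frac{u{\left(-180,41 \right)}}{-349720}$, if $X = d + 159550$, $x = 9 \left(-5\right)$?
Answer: $- \frac{2503860559}{3147480} \approx -795.51$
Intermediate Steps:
$x = -45$
$g{\left(y \right)} = -45$
$X = 35798$ ($X = -123752 + 159550 = 35798$)
$\frac{X}{g{\left(688 \right)}} + \frac{u{\left(-180,41 \right)}}{-349720} = \frac{35798}{-45} + \frac{583}{-349720} = 35798 \left(- \frac{1}{45}\right) + 583 \left(- \frac{1}{349720}\right) = - \frac{35798}{45} - \frac{583}{349720} = - \frac{2503860559}{3147480}$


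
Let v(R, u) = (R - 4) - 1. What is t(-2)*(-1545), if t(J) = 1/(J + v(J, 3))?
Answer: 515/3 ≈ 171.67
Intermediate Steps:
v(R, u) = -5 + R (v(R, u) = (-4 + R) - 1 = -5 + R)
t(J) = 1/(-5 + 2*J) (t(J) = 1/(J + (-5 + J)) = 1/(-5 + 2*J))
t(-2)*(-1545) = -1545/(-5 + 2*(-2)) = -1545/(-5 - 4) = -1545/(-9) = -1/9*(-1545) = 515/3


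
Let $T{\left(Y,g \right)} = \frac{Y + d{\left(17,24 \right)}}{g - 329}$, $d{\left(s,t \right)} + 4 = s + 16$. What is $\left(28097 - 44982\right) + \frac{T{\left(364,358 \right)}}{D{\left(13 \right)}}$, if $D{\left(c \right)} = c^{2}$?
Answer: $- \frac{82752992}{4901} \approx -16885.0$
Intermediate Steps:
$d{\left(s,t \right)} = 12 + s$ ($d{\left(s,t \right)} = -4 + \left(s + 16\right) = -4 + \left(16 + s\right) = 12 + s$)
$T{\left(Y,g \right)} = \frac{29 + Y}{-329 + g}$ ($T{\left(Y,g \right)} = \frac{Y + \left(12 + 17\right)}{g - 329} = \frac{Y + 29}{-329 + g} = \frac{29 + Y}{-329 + g}$)
$\left(28097 - 44982\right) + \frac{T{\left(364,358 \right)}}{D{\left(13 \right)}} = \left(28097 - 44982\right) + \frac{\frac{1}{-329 + 358} \left(29 + 364\right)}{13^{2}} = -16885 + \frac{\frac{1}{29} \cdot 393}{169} = -16885 + \frac{1}{29} \cdot 393 \cdot \frac{1}{169} = -16885 + \frac{393}{29} \cdot \frac{1}{169} = -16885 + \frac{393}{4901} = - \frac{82752992}{4901}$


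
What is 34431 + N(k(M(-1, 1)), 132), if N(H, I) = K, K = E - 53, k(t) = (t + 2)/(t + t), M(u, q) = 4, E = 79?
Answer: 34457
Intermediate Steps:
k(t) = (2 + t)/(2*t) (k(t) = (2 + t)/((2*t)) = (2 + t)*(1/(2*t)) = (2 + t)/(2*t))
K = 26 (K = 79 - 53 = 26)
N(H, I) = 26
34431 + N(k(M(-1, 1)), 132) = 34431 + 26 = 34457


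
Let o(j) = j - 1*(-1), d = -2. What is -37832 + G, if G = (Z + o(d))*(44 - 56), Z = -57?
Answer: -37136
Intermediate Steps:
o(j) = 1 + j (o(j) = j + 1 = 1 + j)
G = 696 (G = (-57 + (1 - 2))*(44 - 56) = (-57 - 1)*(-12) = -58*(-12) = 696)
-37832 + G = -37832 + 696 = -37136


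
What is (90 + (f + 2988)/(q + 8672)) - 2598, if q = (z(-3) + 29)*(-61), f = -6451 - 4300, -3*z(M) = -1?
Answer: -51808473/20648 ≈ -2509.1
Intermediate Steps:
z(M) = ⅓ (z(M) = -⅓*(-1) = ⅓)
f = -10751
q = -5368/3 (q = (⅓ + 29)*(-61) = (88/3)*(-61) = -5368/3 ≈ -1789.3)
(90 + (f + 2988)/(q + 8672)) - 2598 = (90 + (-10751 + 2988)/(-5368/3 + 8672)) - 2598 = (90 - 7763/20648/3) - 2598 = (90 - 7763*3/20648) - 2598 = (90 - 23289/20648) - 2598 = 1835031/20648 - 2598 = -51808473/20648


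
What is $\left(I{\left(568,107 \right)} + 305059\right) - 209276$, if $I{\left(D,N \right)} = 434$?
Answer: $96217$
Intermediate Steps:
$\left(I{\left(568,107 \right)} + 305059\right) - 209276 = \left(434 + 305059\right) - 209276 = 305493 - 209276 = 96217$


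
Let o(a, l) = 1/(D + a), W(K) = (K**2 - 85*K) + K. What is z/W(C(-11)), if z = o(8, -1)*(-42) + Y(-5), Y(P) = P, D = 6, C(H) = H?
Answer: -8/1045 ≈ -0.0076555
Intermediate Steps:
W(K) = K**2 - 84*K
o(a, l) = 1/(6 + a)
z = -8 (z = -42/(6 + 8) - 5 = -42/14 - 5 = (1/14)*(-42) - 5 = -3 - 5 = -8)
z/W(C(-11)) = -8*(-1/(11*(-84 - 11))) = -8/((-11*(-95))) = -8/1045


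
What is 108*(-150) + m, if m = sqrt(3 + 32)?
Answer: -16200 + sqrt(35) ≈ -16194.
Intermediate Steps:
m = sqrt(35) ≈ 5.9161
108*(-150) + m = 108*(-150) + sqrt(35) = -16200 + sqrt(35)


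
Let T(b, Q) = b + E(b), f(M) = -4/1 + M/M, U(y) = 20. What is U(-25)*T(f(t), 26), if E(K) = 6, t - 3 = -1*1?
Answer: 60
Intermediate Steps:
t = 2 (t = 3 - 1*1 = 3 - 1 = 2)
f(M) = -3 (f(M) = -4*1 + 1 = -4 + 1 = -3)
T(b, Q) = 6 + b (T(b, Q) = b + 6 = 6 + b)
U(-25)*T(f(t), 26) = 20*(6 - 3) = 20*3 = 60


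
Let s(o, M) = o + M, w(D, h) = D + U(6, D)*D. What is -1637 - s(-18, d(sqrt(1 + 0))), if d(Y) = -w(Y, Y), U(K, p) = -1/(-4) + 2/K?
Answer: -19409/12 ≈ -1617.4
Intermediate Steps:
U(K, p) = 1/4 + 2/K (U(K, p) = -1*(-1/4) + 2/K = 1/4 + 2/K)
w(D, h) = 19*D/12 (w(D, h) = D + ((1/4)*(8 + 6)/6)*D = D + ((1/4)*(1/6)*14)*D = D + 7*D/12 = 19*D/12)
d(Y) = -19*Y/12
s(o, M) = M + o
-1637 - s(-18, d(sqrt(1 + 0))) = -1637 - (-19*sqrt(1 + 0)/12 - 18) = -1637 - (-19*sqrt(1)/12 - 18) = -1637 - (-19/12*1 - 18) = -1637 - (-19/12 - 18) = -1637 - 1*(-235/12) = -1637 + 235/12 = -19409/12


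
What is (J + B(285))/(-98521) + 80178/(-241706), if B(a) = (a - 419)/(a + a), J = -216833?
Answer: 6342771498451/3393369147705 ≈ 1.8692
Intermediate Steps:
B(a) = (-419 + a)/(2*a) (B(a) = (-419 + a)/((2*a)) = (-419 + a)*(1/(2*a)) = (-419 + a)/(2*a))
(J + B(285))/(-98521) + 80178/(-241706) = (-216833 + (1/2)*(-419 + 285)/285)/(-98521) + 80178/(-241706) = (-216833 + (1/2)*(1/285)*(-134))*(-1/98521) + 80178*(-1/241706) = (-216833 - 67/285)*(-1/98521) - 40089/120853 = -61797472/285*(-1/98521) - 40089/120853 = 61797472/28078485 - 40089/120853 = 6342771498451/3393369147705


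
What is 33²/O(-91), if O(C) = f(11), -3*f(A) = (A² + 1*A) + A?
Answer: -297/13 ≈ -22.846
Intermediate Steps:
f(A) = -2*A/3 - A²/3 (f(A) = -((A² + 1*A) + A)/3 = -((A² + A) + A)/3 = -((A + A²) + A)/3 = -(A² + 2*A)/3 = -2*A/3 - A²/3)
O(C) = -143/3 (O(C) = -⅓*11*(2 + 11) = -⅓*11*13 = -143/3)
33²/O(-91) = 33²/(-143/3) = 1089*(-3/143) = -297/13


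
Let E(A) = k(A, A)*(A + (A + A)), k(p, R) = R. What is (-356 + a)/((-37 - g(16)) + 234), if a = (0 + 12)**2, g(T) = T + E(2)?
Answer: -212/169 ≈ -1.2544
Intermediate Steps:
E(A) = 3*A**2 (E(A) = A*(A + (A + A)) = A*(A + 2*A) = A*(3*A) = 3*A**2)
g(T) = 12 + T (g(T) = T + 3*2**2 = T + 3*4 = T + 12 = 12 + T)
a = 144 (a = 12**2 = 144)
(-356 + a)/((-37 - g(16)) + 234) = (-356 + 144)/((-37 - (12 + 16)) + 234) = -212/((-37 - 1*28) + 234) = -212/((-37 - 28) + 234) = -212/(-65 + 234) = -212/169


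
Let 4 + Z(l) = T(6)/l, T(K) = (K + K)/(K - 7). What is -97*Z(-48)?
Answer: 1455/4 ≈ 363.75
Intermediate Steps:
T(K) = 2*K/(-7 + K) (T(K) = (2*K)/(-7 + K) = 2*K/(-7 + K))
Z(l) = -4 - 12/l (Z(l) = -4 + (2*6/(-7 + 6))/l = -4 + (2*6/(-1))/l = -4 + (2*6*(-1))/l = -4 - 12/l)
-97*Z(-48) = -97*(-4 - 12/(-48)) = -97*(-4 - 12*(-1/48)) = -97*(-4 + ¼) = -97*(-15/4) = 1455/4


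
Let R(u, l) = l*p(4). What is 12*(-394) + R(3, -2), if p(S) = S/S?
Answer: -4730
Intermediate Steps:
p(S) = 1
R(u, l) = l (R(u, l) = l*1 = l)
12*(-394) + R(3, -2) = 12*(-394) - 2 = -4728 - 2 = -4730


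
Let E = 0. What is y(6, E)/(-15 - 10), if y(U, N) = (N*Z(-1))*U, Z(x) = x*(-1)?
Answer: 0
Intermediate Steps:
Z(x) = -x
y(U, N) = N*U (y(U, N) = (N*(-1*(-1)))*U = (N*1)*U = N*U)
y(6, E)/(-15 - 10) = (0*6)/(-15 - 10) = 0/(-25) = -1/25*0 = 0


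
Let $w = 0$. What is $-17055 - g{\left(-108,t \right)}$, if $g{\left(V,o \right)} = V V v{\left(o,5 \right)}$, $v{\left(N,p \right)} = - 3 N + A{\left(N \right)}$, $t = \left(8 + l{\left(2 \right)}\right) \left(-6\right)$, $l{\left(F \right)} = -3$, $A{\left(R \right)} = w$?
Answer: $-1066815$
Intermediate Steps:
$A{\left(R \right)} = 0$
$t = -30$ ($t = \left(8 - 3\right) \left(-6\right) = 5 \left(-6\right) = -30$)
$v{\left(N,p \right)} = - 3 N$ ($v{\left(N,p \right)} = - 3 N + 0 = - 3 N$)
$g{\left(V,o \right)} = - 3 o V^{2}$ ($g{\left(V,o \right)} = V V \left(- 3 o\right) = V^{2} \left(- 3 o\right) = - 3 o V^{2}$)
$-17055 - g{\left(-108,t \right)} = -17055 - \left(-3\right) \left(-30\right) \left(-108\right)^{2} = -17055 - \left(-3\right) \left(-30\right) 11664 = -17055 - 1049760 = -1066815$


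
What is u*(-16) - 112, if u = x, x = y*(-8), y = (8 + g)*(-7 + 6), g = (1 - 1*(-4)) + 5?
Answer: -2416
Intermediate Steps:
g = 10 (g = (1 + 4) + 5 = 5 + 5 = 10)
y = -18 (y = (8 + 10)*(-7 + 6) = 18*(-1) = -18)
x = 144 (x = -18*(-8) = 144)
u = 144
u*(-16) - 112 = 144*(-16) - 112 = -2304 - 112 = -2416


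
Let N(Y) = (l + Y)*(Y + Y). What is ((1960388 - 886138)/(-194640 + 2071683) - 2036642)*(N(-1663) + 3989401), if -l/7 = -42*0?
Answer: -1733129589525460804/89383 ≈ -1.9390e+13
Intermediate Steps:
l = 0 (l = -(-294)*0 = -7*0 = 0)
N(Y) = 2*Y**2 (N(Y) = (0 + Y)*(Y + Y) = Y*(2*Y) = 2*Y**2)
((1960388 - 886138)/(-194640 + 2071683) - 2036642)*(N(-1663) + 3989401) = ((1960388 - 886138)/(-194640 + 2071683) - 2036642)*(2*(-1663)**2 + 3989401) = (1074250/1877043 - 2036642)*(2*2765569 + 3989401) = (1074250*(1/1877043) - 2036642)*(5531138 + 3989401) = (1074250/1877043 - 2036642)*9520539 = -3822863535356/1877043*9520539 = -1733129589525460804/89383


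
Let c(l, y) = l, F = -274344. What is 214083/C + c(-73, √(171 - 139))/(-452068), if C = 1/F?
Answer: -26551032523789463/452068 ≈ -5.8732e+10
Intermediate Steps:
C = -1/274344 (C = 1/(-274344) = -1/274344 ≈ -3.6451e-6)
214083/C + c(-73, √(171 - 139))/(-452068) = 214083/(-1/274344) - 73/(-452068) = 214083*(-274344) - 73*(-1/452068) = -58732386552 + 73/452068 = -26551032523789463/452068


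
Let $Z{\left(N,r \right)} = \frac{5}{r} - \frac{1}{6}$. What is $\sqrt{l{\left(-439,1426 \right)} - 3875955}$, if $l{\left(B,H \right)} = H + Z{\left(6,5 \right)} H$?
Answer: $\frac{i \sqrt{34860066}}{3} \approx 1968.1 i$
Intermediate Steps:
$Z{\left(N,r \right)} = - \frac{1}{6} + \frac{5}{r}$ ($Z{\left(N,r \right)} = \frac{5}{r} - \frac{1}{6} = - \frac{1}{6} + \frac{5}{r}$)
$l{\left(B,H \right)} = \frac{11 H}{6}$ ($l{\left(B,H \right)} = H + \frac{30 - 5}{6 \cdot 5} H = H + \frac{1}{6} \cdot \frac{1}{5} \left(30 - 5\right) H = H + \frac{1}{6} \cdot \frac{1}{5} \cdot 25 H = H + \frac{5 H}{6} = \frac{11 H}{6}$)
$\sqrt{l{\left(-439,1426 \right)} - 3875955} = \sqrt{\frac{11}{6} \cdot 1426 - 3875955} = \sqrt{\frac{7843}{3} - 3875955} = \sqrt{- \frac{11620022}{3}} = \frac{i \sqrt{34860066}}{3}$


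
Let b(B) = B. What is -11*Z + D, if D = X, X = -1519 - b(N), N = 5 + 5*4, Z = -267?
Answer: 1393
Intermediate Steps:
N = 25 (N = 5 + 20 = 25)
X = -1544 (X = -1519 - 1*25 = -1519 - 25 = -1544)
D = -1544
-11*Z + D = -11*(-267) - 1544 = 2937 - 1544 = 1393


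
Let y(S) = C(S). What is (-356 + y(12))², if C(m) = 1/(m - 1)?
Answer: 15327225/121 ≈ 1.2667e+5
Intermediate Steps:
C(m) = 1/(-1 + m)
y(S) = 1/(-1 + S)
(-356 + y(12))² = (-356 + 1/(-1 + 12))² = (-356 + 1/11)² = (-3915/11)² = 15327225/121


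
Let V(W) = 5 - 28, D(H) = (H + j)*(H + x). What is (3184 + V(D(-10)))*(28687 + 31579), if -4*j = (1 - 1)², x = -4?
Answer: 190500826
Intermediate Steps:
j = 0 (j = -(1 - 1)²/4 = -¼*0² = -¼*0 = 0)
D(H) = H*(-4 + H) (D(H) = (H + 0)*(H - 4) = H*(-4 + H))
V(W) = -23
(3184 + V(D(-10)))*(28687 + 31579) = (3184 - 23)*(28687 + 31579) = 3161*60266 = 190500826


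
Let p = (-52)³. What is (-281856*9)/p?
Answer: 39636/2197 ≈ 18.041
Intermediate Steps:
p = -140608
(-281856*9)/p = -281856*9/(-140608) = -2536704*(-1/140608) = 39636/2197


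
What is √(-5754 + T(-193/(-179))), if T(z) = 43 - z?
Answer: I*√183020698/179 ≈ 75.578*I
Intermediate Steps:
√(-5754 + T(-193/(-179))) = √(-5754 + (43 - (-193)/(-179))) = √(-5754 + (43 - (-193)*(-1)/179)) = √(-5754 + (43 - 1*193/179)) = √(-5754 + (43 - 193/179)) = √(-5754 + 7504/179) = √(-1022462/179) = I*√183020698/179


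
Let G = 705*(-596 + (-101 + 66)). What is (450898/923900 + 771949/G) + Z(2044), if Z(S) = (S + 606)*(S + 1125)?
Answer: 345152872388137369/41100153450 ≈ 8.3979e+6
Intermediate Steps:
G = -444855 (G = 705*(-596 - 35) = 705*(-631) = -444855)
Z(S) = (606 + S)*(1125 + S)
(450898/923900 + 771949/G) + Z(2044) = (450898/923900 + 771949/(-444855)) + (681750 + 2044² + 1731*2044) = (450898*(1/923900) + 771949*(-1/444855)) + (681750 + 4177936 + 3538164) = (225449/461950 - 771949/444855) + 8397850 = -51261945131/41100153450 + 8397850 = 345152872388137369/41100153450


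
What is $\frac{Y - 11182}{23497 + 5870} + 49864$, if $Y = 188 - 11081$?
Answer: $\frac{1464334013}{29367} \approx 49863.0$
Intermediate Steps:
$Y = -10893$
$\frac{Y - 11182}{23497 + 5870} + 49864 = \frac{-10893 - 11182}{23497 + 5870} + 49864 = - \frac{22075}{29367} + 49864 = \frac{1464334013}{29367}$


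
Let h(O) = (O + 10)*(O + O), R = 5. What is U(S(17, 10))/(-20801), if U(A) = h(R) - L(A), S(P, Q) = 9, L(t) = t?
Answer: -141/20801 ≈ -0.0067785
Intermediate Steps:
h(O) = 2*O*(10 + O) (h(O) = (10 + O)*(2*O) = 2*O*(10 + O))
U(A) = 150 - A (U(A) = 2*5*(10 + 5) - A = 2*5*15 - A = 150 - A)
U(S(17, 10))/(-20801) = (150 - 1*9)/(-20801) = (150 - 9)*(-1/20801) = 141*(-1/20801) = -141/20801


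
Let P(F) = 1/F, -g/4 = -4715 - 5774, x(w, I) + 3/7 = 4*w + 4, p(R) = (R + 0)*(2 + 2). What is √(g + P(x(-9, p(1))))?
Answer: √2161949135/227 ≈ 204.83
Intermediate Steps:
p(R) = 4*R (p(R) = R*4 = 4*R)
x(w, I) = 25/7 + 4*w (x(w, I) = -3/7 + (4*w + 4) = -3/7 + (4 + 4*w) = 25/7 + 4*w)
g = 41956 (g = -4*(-4715 - 5774) = -4*(-10489) = 41956)
√(g + P(x(-9, p(1)))) = √(41956 + 1/(25/7 + 4*(-9))) = √(41956 + 1/(25/7 - 36)) = √(41956 + 1/(-227/7)) = √(41956 - 7/227) = √(9524005/227) = √2161949135/227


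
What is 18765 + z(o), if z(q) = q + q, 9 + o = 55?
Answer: 18857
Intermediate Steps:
o = 46 (o = -9 + 55 = 46)
z(q) = 2*q
18765 + z(o) = 18765 + 2*46 = 18765 + 92 = 18857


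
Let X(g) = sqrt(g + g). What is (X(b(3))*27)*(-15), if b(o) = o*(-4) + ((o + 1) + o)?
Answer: -405*I*sqrt(10) ≈ -1280.7*I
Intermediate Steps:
b(o) = 1 - 2*o (b(o) = -4*o + ((1 + o) + o) = -4*o + (1 + 2*o) = 1 - 2*o)
X(g) = sqrt(2)*sqrt(g) (X(g) = sqrt(2*g) = sqrt(2)*sqrt(g))
(X(b(3))*27)*(-15) = ((sqrt(2)*sqrt(1 - 2*3))*27)*(-15) = ((sqrt(2)*sqrt(1 - 6))*27)*(-15) = ((sqrt(2)*sqrt(-5))*27)*(-15) = ((sqrt(2)*(I*sqrt(5)))*27)*(-15) = ((I*sqrt(10))*27)*(-15) = (27*I*sqrt(10))*(-15) = -405*I*sqrt(10)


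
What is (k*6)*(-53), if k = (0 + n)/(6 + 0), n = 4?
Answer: -212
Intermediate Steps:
k = 2/3 (k = (0 + 4)/(6 + 0) = 4/6 = 4*(1/6) = 2/3 ≈ 0.66667)
(k*6)*(-53) = ((2/3)*6)*(-53) = 4*(-53) = -212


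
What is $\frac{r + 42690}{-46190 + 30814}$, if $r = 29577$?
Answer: $- \frac{72267}{15376} \approx -4.7$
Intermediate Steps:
$\frac{r + 42690}{-46190 + 30814} = \frac{29577 + 42690}{-46190 + 30814} = \frac{72267}{-15376} = 72267 \left(- \frac{1}{15376}\right) = - \frac{72267}{15376}$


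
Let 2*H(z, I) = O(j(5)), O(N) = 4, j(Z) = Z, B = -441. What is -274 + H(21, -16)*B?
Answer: -1156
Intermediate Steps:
H(z, I) = 2 (H(z, I) = (½)*4 = 2)
-274 + H(21, -16)*B = -274 + 2*(-441) = -274 - 882 = -1156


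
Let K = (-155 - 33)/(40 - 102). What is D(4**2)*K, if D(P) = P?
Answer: 1504/31 ≈ 48.516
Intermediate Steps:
K = 94/31 (K = -188/(-62) = -188*(-1/62) = 94/31 ≈ 3.0323)
D(4**2)*K = 4**2*(94/31) = 16*(94/31) = 1504/31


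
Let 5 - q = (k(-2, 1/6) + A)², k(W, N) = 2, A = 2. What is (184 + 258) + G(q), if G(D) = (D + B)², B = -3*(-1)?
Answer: 506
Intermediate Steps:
B = 3
q = -11 (q = 5 - (2 + 2)² = 5 - 1*4² = 5 - 1*16 = 5 - 16 = -11)
G(D) = (3 + D)² (G(D) = (D + 3)² = (3 + D)²)
(184 + 258) + G(q) = (184 + 258) + (3 - 11)² = 442 + (-8)² = 442 + 64 = 506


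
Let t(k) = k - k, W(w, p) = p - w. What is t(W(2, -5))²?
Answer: 0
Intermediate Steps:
t(k) = 0
t(W(2, -5))² = 0² = 0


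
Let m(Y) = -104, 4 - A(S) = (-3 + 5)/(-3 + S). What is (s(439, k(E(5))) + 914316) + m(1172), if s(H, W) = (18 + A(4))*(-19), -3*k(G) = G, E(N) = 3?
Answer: 913832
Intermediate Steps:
A(S) = 4 - 2/(-3 + S) (A(S) = 4 - (-3 + 5)/(-3 + S) = 4 - 2/(-3 + S))
k(G) = -G/3
s(H, W) = -380 (s(H, W) = (18 + 2*(-7 + 2*4)/(-3 + 4))*(-19) = (18 + 2*(-7 + 8)/1)*(-19) = (18 + 2*1*1)*(-19) = (18 + 2)*(-19) = 20*(-19) = -380)
(s(439, k(E(5))) + 914316) + m(1172) = (-380 + 914316) - 104 = 913936 - 104 = 913832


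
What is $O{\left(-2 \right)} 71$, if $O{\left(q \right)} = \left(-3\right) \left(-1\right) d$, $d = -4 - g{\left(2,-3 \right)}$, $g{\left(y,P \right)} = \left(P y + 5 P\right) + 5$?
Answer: $2556$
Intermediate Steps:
$g{\left(y,P \right)} = 5 + 5 P + P y$ ($g{\left(y,P \right)} = \left(5 P + P y\right) + 5 = 5 + 5 P + P y$)
$d = 12$ ($d = -4 - \left(5 + 5 \left(-3\right) - 6\right) = -4 - \left(5 - 15 - 6\right) = -4 - -16 = -4 + 16 = 12$)
$O{\left(q \right)} = 36$ ($O{\left(q \right)} = \left(-3\right) \left(-1\right) 12 = 3 \cdot 12 = 36$)
$O{\left(-2 \right)} 71 = 36 \cdot 71 = 2556$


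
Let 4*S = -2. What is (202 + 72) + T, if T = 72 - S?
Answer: 693/2 ≈ 346.50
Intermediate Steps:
S = -1/2 (S = (1/4)*(-2) = -1/2 ≈ -0.50000)
T = 145/2 (T = 72 - 1*(-1/2) = 72 + 1/2 = 145/2 ≈ 72.500)
(202 + 72) + T = (202 + 72) + 145/2 = 274 + 145/2 = 693/2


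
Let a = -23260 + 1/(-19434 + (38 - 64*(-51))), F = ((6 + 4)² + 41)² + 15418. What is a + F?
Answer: 194213147/16132 ≈ 12039.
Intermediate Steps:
F = 35299 (F = (10² + 41)² + 15418 = (100 + 41)² + 15418 = 141² + 15418 = 19881 + 15418 = 35299)
a = -375230321/16132 (a = -23260 + 1/(-19434 + (38 + 3264)) = -23260 + 1/(-19434 + 3302) = -23260 + 1/(-16132) = -23260 - 1/16132 = -375230321/16132 ≈ -23260.)
a + F = -375230321/16132 + 35299 = 194213147/16132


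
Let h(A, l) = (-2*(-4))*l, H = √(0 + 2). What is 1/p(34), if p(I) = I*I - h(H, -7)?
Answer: 1/1212 ≈ 0.00082508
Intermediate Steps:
H = √2 ≈ 1.4142
h(A, l) = 8*l
p(I) = 56 + I² (p(I) = I*I - 8*(-7) = I² - 1*(-56) = I² + 56 = 56 + I²)
1/p(34) = 1/(56 + 34²) = 1/(56 + 1156) = 1/1212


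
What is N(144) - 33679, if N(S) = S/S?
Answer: -33678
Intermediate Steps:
N(S) = 1
N(144) - 33679 = 1 - 33679 = -33678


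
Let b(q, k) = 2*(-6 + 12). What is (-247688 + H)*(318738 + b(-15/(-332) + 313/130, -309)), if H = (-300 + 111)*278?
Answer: -95698312500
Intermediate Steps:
b(q, k) = 12 (b(q, k) = 2*6 = 12)
H = -52542 (H = -189*278 = -52542)
(-247688 + H)*(318738 + b(-15/(-332) + 313/130, -309)) = (-247688 - 52542)*(318738 + 12) = -300230*318750 = -95698312500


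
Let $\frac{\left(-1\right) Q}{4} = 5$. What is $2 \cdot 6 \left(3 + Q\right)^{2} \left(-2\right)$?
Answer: $-6936$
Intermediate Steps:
$Q = -20$ ($Q = \left(-4\right) 5 = -20$)
$2 \cdot 6 \left(3 + Q\right)^{2} \left(-2\right) = 2 \cdot 6 \left(3 - 20\right)^{2} \left(-2\right) = 12 \left(-17\right)^{2} \left(-2\right) = 12 \cdot 289 \left(-2\right) = 12 \left(-578\right) = -6936$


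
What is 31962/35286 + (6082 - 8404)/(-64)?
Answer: 6998305/188192 ≈ 37.187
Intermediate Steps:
31962/35286 + (6082 - 8404)/(-64) = 31962*(1/35286) - 2322*(-1/64) = 5327/5881 + 1161/32 = 6998305/188192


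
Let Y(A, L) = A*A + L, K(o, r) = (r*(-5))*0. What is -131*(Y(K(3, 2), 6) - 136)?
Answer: 17030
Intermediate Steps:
K(o, r) = 0 (K(o, r) = -5*r*0 = 0)
Y(A, L) = L + A² (Y(A, L) = A² + L = L + A²)
-131*(Y(K(3, 2), 6) - 136) = -131*((6 + 0²) - 136) = -131*((6 + 0) - 136) = -131*(6 - 136) = -131*(-130) = 17030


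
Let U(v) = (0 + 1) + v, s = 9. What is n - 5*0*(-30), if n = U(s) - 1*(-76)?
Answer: 86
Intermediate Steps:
U(v) = 1 + v
n = 86 (n = (1 + 9) - 1*(-76) = 10 + 76 = 86)
n - 5*0*(-30) = 86 - 5*0*(-30) = 86 + 0*(-30) = 86 + 0 = 86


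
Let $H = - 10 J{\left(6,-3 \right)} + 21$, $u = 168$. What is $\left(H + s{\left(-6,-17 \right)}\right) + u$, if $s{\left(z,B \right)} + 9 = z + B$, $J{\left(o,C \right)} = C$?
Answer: $187$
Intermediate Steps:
$s{\left(z,B \right)} = -9 + B + z$ ($s{\left(z,B \right)} = -9 + \left(z + B\right) = -9 + \left(B + z\right) = -9 + B + z$)
$H = 51$ ($H = \left(-10\right) \left(-3\right) + 21 = 30 + 21 = 51$)
$\left(H + s{\left(-6,-17 \right)}\right) + u = \left(51 - 32\right) + 168 = 19 + 168 = 187$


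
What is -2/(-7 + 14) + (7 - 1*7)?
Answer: -2/7 ≈ -0.28571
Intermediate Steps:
-2/(-7 + 14) + (7 - 1*7) = -2/7 + (7 - 7) = -2*⅐ + 0 = -2/7 + 0 = -2/7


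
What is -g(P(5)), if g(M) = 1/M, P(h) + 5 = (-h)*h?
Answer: 1/30 ≈ 0.033333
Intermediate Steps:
P(h) = -5 - h² (P(h) = -5 + (-h)*h = -5 - h²)
-g(P(5)) = -1/(-5 - 1*5²) = -1/(-5 - 1*25) = -1/(-5 - 25) = -1/(-30) = -1*(-1/30) = 1/30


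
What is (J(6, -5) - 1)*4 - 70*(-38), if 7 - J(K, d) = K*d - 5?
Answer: 2824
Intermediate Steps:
J(K, d) = 12 - K*d (J(K, d) = 7 - (K*d - 5) = 7 - (-5 + K*d) = 7 + (5 - K*d) = 12 - K*d)
(J(6, -5) - 1)*4 - 70*(-38) = ((12 - 1*6*(-5)) - 1)*4 - 70*(-38) = ((12 + 30) - 1)*4 + 2660 = (42 - 1)*4 + 2660 = 41*4 + 2660 = 164 + 2660 = 2824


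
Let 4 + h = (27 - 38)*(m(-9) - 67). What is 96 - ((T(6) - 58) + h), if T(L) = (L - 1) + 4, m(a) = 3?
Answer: -555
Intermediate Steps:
T(L) = 3 + L (T(L) = (-1 + L) + 4 = 3 + L)
h = 700 (h = -4 + (27 - 38)*(3 - 67) = -4 - 11*(-64) = -4 + 704 = 700)
96 - ((T(6) - 58) + h) = 96 - (((3 + 6) - 58) + 700) = 96 - ((9 - 58) + 700) = 96 - (-49 + 700) = 96 - 1*651 = 96 - 651 = -555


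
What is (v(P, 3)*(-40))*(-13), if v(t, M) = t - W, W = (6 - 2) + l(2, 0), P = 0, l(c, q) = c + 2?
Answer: -4160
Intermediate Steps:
l(c, q) = 2 + c
W = 8 (W = (6 - 2) + (2 + 2) = 4 + 4 = 8)
v(t, M) = -8 + t (v(t, M) = t - 1*8 = t - 8 = -8 + t)
(v(P, 3)*(-40))*(-13) = ((-8 + 0)*(-40))*(-13) = -8*(-40)*(-13) = 320*(-13) = -4160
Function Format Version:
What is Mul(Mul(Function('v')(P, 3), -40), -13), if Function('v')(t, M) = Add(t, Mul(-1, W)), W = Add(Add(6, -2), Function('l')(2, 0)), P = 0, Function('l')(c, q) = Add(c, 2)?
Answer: -4160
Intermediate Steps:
Function('l')(c, q) = Add(2, c)
W = 8 (W = Add(Add(6, -2), Add(2, 2)) = Add(4, 4) = 8)
Function('v')(t, M) = Add(-8, t) (Function('v')(t, M) = Add(t, Mul(-1, 8)) = Add(t, -8) = Add(-8, t))
Mul(Mul(Function('v')(P, 3), -40), -13) = Mul(Mul(Add(-8, 0), -40), -13) = Mul(Mul(-8, -40), -13) = Mul(320, -13) = -4160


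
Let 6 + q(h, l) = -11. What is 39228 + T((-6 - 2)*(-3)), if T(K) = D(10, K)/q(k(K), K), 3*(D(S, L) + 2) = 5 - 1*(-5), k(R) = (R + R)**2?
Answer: 2000624/51 ≈ 39228.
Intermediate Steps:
k(R) = 4*R**2 (k(R) = (2*R)**2 = 4*R**2)
q(h, l) = -17 (q(h, l) = -6 - 11 = -17)
D(S, L) = 4/3 (D(S, L) = -2 + (5 - 1*(-5))/3 = -2 + (5 + 5)/3 = -2 + (1/3)*10 = -2 + 10/3 = 4/3)
T(K) = -4/51 (T(K) = (4/3)/(-17) = (4/3)*(-1/17) = -4/51)
39228 + T((-6 - 2)*(-3)) = 39228 - 4/51 = 2000624/51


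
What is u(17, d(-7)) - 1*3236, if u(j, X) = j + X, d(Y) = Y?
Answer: -3226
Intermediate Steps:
u(j, X) = X + j
u(17, d(-7)) - 1*3236 = (-7 + 17) - 1*3236 = 10 - 3236 = -3226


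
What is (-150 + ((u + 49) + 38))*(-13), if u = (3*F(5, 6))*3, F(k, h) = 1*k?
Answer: 234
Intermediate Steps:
F(k, h) = k
u = 45 (u = (3*5)*3 = 15*3 = 45)
(-150 + ((u + 49) + 38))*(-13) = (-150 + ((45 + 49) + 38))*(-13) = (-150 + (94 + 38))*(-13) = (-150 + 132)*(-13) = -18*(-13) = 234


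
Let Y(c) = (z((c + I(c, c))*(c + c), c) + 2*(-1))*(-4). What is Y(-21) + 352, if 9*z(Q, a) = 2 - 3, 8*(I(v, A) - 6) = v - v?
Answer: 3244/9 ≈ 360.44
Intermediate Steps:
I(v, A) = 6 (I(v, A) = 6 + (v - v)/8 = 6 + (⅛)*0 = 6 + 0 = 6)
z(Q, a) = -⅑ (z(Q, a) = (2 - 3)/9 = (⅑)*(-1) = -⅑)
Y(c) = 76/9 (Y(c) = (-⅑ + 2*(-1))*(-4) = (-⅑ - 2)*(-4) = -19/9*(-4) = 76/9)
Y(-21) + 352 = 76/9 + 352 = 3244/9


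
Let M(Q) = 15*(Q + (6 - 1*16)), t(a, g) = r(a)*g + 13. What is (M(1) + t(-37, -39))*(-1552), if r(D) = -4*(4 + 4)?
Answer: -1747552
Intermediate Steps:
r(D) = -32 (r(D) = -4*8 = -32)
t(a, g) = 13 - 32*g (t(a, g) = -32*g + 13 = 13 - 32*g)
M(Q) = -150 + 15*Q (M(Q) = 15*(Q + (6 - 16)) = 15*(Q - 10) = 15*(-10 + Q) = -150 + 15*Q)
(M(1) + t(-37, -39))*(-1552) = ((-150 + 15*1) + (13 - 32*(-39)))*(-1552) = ((-150 + 15) + (13 + 1248))*(-1552) = (-135 + 1261)*(-1552) = 1126*(-1552) = -1747552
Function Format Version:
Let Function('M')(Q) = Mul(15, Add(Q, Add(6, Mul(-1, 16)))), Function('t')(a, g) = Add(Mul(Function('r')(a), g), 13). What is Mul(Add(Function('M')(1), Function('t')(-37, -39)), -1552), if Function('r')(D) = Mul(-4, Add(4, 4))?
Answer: -1747552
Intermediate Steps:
Function('r')(D) = -32 (Function('r')(D) = Mul(-4, 8) = -32)
Function('t')(a, g) = Add(13, Mul(-32, g)) (Function('t')(a, g) = Add(Mul(-32, g), 13) = Add(13, Mul(-32, g)))
Function('M')(Q) = Add(-150, Mul(15, Q)) (Function('M')(Q) = Mul(15, Add(Q, Add(6, -16))) = Mul(15, Add(Q, -10)) = Mul(15, Add(-10, Q)) = Add(-150, Mul(15, Q)))
Mul(Add(Function('M')(1), Function('t')(-37, -39)), -1552) = Mul(Add(Add(-150, Mul(15, 1)), Add(13, Mul(-32, -39))), -1552) = Mul(Add(Add(-150, 15), Add(13, 1248)), -1552) = Mul(Add(-135, 1261), -1552) = Mul(1126, -1552) = -1747552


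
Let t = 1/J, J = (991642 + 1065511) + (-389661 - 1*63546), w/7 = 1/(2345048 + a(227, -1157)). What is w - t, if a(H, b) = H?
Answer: 8882347/3761694455150 ≈ 2.3613e-6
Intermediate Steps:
w = 7/2345275 (w = 7/(2345048 + 227) = 7/2345275 ≈ 2.9847e-6)
J = 1603946 (J = 2057153 + (-389661 - 63546) = 2057153 - 453207 = 1603946)
t = 1/1603946 ≈ 6.2346e-7
w - t = 7/2345275 - 1*1/1603946 = 7/2345275 - 1/1603946 = 8882347/3761694455150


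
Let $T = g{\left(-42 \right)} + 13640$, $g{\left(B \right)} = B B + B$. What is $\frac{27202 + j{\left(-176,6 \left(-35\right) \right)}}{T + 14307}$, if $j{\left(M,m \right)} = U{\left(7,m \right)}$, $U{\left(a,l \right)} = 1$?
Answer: $\frac{27203}{29669} \approx 0.91688$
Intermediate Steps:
$g{\left(B \right)} = B + B^{2}$ ($g{\left(B \right)} = B^{2} + B = B + B^{2}$)
$T = 15362$ ($T = - 42 \left(1 - 42\right) + 13640 = \left(-42\right) \left(-41\right) + 13640 = 1722 + 13640 = 15362$)
$j{\left(M,m \right)} = 1$
$\frac{27202 + j{\left(-176,6 \left(-35\right) \right)}}{T + 14307} = \frac{27202 + 1}{15362 + 14307} = \frac{27203}{29669}$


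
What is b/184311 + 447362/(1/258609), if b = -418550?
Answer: 21323278621924888/184311 ≈ 1.1569e+11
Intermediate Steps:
b/184311 + 447362/(1/258609) = -418550/184311 + 447362/(1/258609) = -418550*1/184311 + 447362/(1/258609) = -418550/184311 + 447362*258609 = -418550/184311 + 115691839458 = 21323278621924888/184311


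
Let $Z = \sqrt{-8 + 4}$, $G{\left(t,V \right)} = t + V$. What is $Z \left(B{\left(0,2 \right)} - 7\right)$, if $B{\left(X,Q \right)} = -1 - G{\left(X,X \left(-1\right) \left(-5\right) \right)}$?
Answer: $- 16 i \approx - 16.0 i$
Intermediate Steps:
$G{\left(t,V \right)} = V + t$
$B{\left(X,Q \right)} = -1 - 6 X$ ($B{\left(X,Q \right)} = -1 - \left(X \left(-1\right) \left(-5\right) + X\right) = -1 - \left(- X \left(-5\right) + X\right) = -1 - \left(5 X + X\right) = -1 - 6 X$)
$Z = 2 i$ ($Z = \sqrt{-4} = 2 i \approx 2.0 i$)
$Z \left(B{\left(0,2 \right)} - 7\right) = 2 i \left(\left(-1 - 0\right) - 7\right) = 2 i \left(\left(-1 + 0\right) - 7\right) = 2 i \left(-1 - 7\right) = 2 i \left(-8\right) = - 16 i$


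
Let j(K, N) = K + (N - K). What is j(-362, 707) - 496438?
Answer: -495731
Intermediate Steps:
j(K, N) = N
j(-362, 707) - 496438 = 707 - 496438 = -495731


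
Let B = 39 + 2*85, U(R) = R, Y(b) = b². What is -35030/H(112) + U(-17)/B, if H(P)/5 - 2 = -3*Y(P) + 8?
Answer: 412340/3931499 ≈ 0.10488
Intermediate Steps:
H(P) = 50 - 15*P² (H(P) = 10 + 5*(-3*P² + 8) = 10 + 5*(8 - 3*P²) = 10 + (40 - 15*P²) = 50 - 15*P²)
B = 209 (B = 39 + 170 = 209)
-35030/H(112) + U(-17)/B = -35030/(50 - 15*112²) - 17/209 = -35030/(50 - 15*12544) - 17*1/209 = -35030/(50 - 188160) - 17/209 = -35030/(-188110) - 17/209 = -35030*(-1/188110) - 17/209 = 3503/18811 - 17/209 = 412340/3931499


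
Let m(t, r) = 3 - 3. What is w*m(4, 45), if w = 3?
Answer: 0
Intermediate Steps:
m(t, r) = 0
w*m(4, 45) = 3*0 = 0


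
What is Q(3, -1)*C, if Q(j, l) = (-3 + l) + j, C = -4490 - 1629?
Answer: 6119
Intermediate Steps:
C = -6119
Q(j, l) = -3 + j + l
Q(3, -1)*C = (-3 + 3 - 1)*(-6119) = -1*(-6119) = 6119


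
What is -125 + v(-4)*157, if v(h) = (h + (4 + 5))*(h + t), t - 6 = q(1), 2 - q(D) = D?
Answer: 2230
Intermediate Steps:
q(D) = 2 - D
t = 7 (t = 6 + (2 - 1*1) = 6 + (2 - 1) = 6 + 1 = 7)
v(h) = (7 + h)*(9 + h) (v(h) = (h + (4 + 5))*(h + 7) = (h + 9)*(7 + h) = (9 + h)*(7 + h) = (7 + h)*(9 + h))
-125 + v(-4)*157 = -125 + (63 + (-4)² + 16*(-4))*157 = -125 + (63 + 16 - 64)*157 = -125 + 15*157 = -125 + 2355 = 2230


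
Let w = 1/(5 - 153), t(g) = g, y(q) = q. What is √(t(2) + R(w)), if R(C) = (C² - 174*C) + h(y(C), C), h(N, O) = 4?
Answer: √157177/148 ≈ 2.6788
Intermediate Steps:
w = -1/148 (w = 1/(-148) = -1/148 ≈ -0.0067568)
R(C) = 4 + C² - 174*C (R(C) = (C² - 174*C) + 4 = 4 + C² - 174*C)
√(t(2) + R(w)) = √(2 + (4 + (-1/148)² - 174*(-1/148))) = √(2 + (4 + 1/21904 + 87/74)) = √(2 + 113369/21904) = √(157177/21904) = √157177/148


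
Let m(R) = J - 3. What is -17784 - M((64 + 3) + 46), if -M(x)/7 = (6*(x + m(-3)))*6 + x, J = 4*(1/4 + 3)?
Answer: 14003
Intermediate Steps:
J = 13 (J = 4*(1/4 + 3) = 4*(13/4) = 13)
m(R) = 10 (m(R) = 13 - 3 = 10)
M(x) = -2520 - 259*x (M(x) = -7*((6*(x + 10))*6 + x) = -7*((6*(10 + x))*6 + x) = -7*((60 + 6*x)*6 + x) = -7*((360 + 36*x) + x) = -7*(360 + 37*x) = -2520 - 259*x)
-17784 - M((64 + 3) + 46) = -17784 - (-2520 - 259*((64 + 3) + 46)) = -17784 - (-2520 - 259*(67 + 46)) = -17784 - (-2520 - 259*113) = -17784 - (-2520 - 29267) = -17784 - 1*(-31787) = -17784 + 31787 = 14003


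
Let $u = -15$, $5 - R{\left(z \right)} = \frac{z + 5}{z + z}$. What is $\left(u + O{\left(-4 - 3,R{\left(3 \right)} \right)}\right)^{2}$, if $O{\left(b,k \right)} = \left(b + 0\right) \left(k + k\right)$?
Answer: $\frac{39601}{9} \approx 4400.1$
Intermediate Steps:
$R{\left(z \right)} = 5 - \frac{5 + z}{2 z}$ ($R{\left(z \right)} = 5 - \frac{z + 5}{z + z} = 5 - \frac{5 + z}{2 z}$)
$O{\left(b,k \right)} = 2 b k$ ($O{\left(b,k \right)} = b 2 k = 2 b k$)
$\left(u + O{\left(-4 - 3,R{\left(3 \right)} \right)}\right)^{2} = \left(-15 + 2 \left(-4 - 3\right) \frac{-5 + 9 \cdot 3}{2 \cdot 3}\right)^{2} = \left(-15 + 2 \left(-4 - 3\right) \frac{1}{2} \cdot \frac{1}{3} \left(-5 + 27\right)\right)^{2} = \left(-15 + 2 \left(-7\right) \frac{1}{2} \cdot \frac{1}{3} \cdot 22\right)^{2} = \left(-15 + 2 \left(-7\right) \frac{11}{3}\right)^{2} = \left(-15 - \frac{154}{3}\right)^{2} = \left(- \frac{199}{3}\right)^{2} = \frac{39601}{9}$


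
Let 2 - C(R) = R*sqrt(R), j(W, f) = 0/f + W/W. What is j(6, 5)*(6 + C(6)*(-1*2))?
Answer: 2 + 12*sqrt(6) ≈ 31.394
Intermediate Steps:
j(W, f) = 1 (j(W, f) = 0 + 1 = 1)
C(R) = 2 - R**(3/2) (C(R) = 2 - R*sqrt(R) = 2 - R**(3/2))
j(6, 5)*(6 + C(6)*(-1*2)) = 1*(6 + (2 - 6**(3/2))*(-1*2)) = 1*(6 + (2 - 6*sqrt(6))*(-2)) = 1*(6 + (-4 + 12*sqrt(6))) = 1*(2 + 12*sqrt(6)) = 2 + 12*sqrt(6)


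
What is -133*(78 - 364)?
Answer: 38038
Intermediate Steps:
-133*(78 - 364) = -133*(-286) = 38038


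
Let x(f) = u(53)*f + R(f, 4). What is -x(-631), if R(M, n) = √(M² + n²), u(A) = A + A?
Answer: 66886 - √398177 ≈ 66255.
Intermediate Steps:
u(A) = 2*A
x(f) = √(16 + f²) + 106*f (x(f) = (2*53)*f + √(f² + 4²) = 106*f + √(f² + 16) = 106*f + √(16 + f²) = √(16 + f²) + 106*f)
-x(-631) = -(√(16 + (-631)²) + 106*(-631)) = -(√(16 + 398161) - 66886) = -(√398177 - 66886) = -(-66886 + √398177) = 66886 - √398177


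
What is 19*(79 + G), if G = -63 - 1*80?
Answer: -1216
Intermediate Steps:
G = -143 (G = -63 - 80 = -143)
19*(79 + G) = 19*(79 - 143) = 19*(-64) = -1216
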